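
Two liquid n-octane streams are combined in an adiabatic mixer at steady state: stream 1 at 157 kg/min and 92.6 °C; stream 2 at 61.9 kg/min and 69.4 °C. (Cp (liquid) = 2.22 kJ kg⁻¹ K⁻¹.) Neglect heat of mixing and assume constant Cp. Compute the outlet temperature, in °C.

Adiabatic, steady state ⇒ Σ ṁᵢCp,ᵢ(T_out − Tᵢ) = 0
T_out = Σ ṁᵢCp,ᵢTᵢ / Σ ṁᵢCp,ᵢ
      = 41812 / 485.96 = 86.04 °C

T_out = 86.0 °C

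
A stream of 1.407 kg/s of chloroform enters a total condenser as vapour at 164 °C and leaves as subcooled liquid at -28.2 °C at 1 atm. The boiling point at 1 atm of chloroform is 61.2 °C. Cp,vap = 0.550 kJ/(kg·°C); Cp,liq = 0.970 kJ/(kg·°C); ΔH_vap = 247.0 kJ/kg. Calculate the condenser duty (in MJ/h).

Q_c = 1980 MJ/h

vapour 164→61.2 °C: -56.54 kJ/kg
condensation at 61.2 °C: -247 kJ/kg
liquid 61.2→-28.2 °C: -86.718 kJ/kg
Δh = -56.54 + -247 + -86.718 = -390.26 kJ/kg
Q = ṁ·Δh = 1.407 kg/s × -390.26 kJ/kg = -549.09 kJ/s
|Q| = 549.09 kW = 1976.7 MJ/h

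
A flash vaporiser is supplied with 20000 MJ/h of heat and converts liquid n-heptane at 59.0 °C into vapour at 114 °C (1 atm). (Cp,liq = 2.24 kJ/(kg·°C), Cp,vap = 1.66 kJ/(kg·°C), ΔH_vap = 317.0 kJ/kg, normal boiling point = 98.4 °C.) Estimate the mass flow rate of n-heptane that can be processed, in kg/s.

ṁ = 12.9 kg/s

Δh = 2.24×(98.4−59.0) + 317.0 + 1.66×(114−98.4) = 431.15 kJ/kg
Q = 20000 MJ/h = 5555.6 kJ/s = 5555.6 kJ/s
ṁ = Q/Δh = 5555.6 / 431.15 = 12.885 kg/s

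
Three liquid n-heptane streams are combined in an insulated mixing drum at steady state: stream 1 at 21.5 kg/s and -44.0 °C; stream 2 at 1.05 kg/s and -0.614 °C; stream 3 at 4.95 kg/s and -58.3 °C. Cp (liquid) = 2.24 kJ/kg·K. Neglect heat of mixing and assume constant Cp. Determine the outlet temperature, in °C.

Energy balance with Q = 0: Σ ṁᵢCp,ᵢ(T_out − Tᵢ) = 0
Σ ṁᵢCp,ᵢTᵢ = 21.5×2.24×-44.0 + 1.05×2.24×-0.614 + 4.95×2.24×-58.3 = -2766.9
Σ ṁᵢCp,ᵢ = 21.5×2.24 + 1.05×2.24 + 4.95×2.24 = 61.6
T_out = -2766.9 / 61.6 = -44.917 °C

T_out = -44.9 °C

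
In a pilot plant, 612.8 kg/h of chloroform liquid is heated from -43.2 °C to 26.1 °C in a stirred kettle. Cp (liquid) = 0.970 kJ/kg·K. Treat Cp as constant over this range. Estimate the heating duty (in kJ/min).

Q = 687 kJ/min

Q = ṁ·Cp·ΔT = 612.8 × 0.970 × (26.1 − -43.2) = 41193 kJ/h
Converting: 41193 / 3600 s = 11.443 kW
Heating duty = 686.55 kJ/min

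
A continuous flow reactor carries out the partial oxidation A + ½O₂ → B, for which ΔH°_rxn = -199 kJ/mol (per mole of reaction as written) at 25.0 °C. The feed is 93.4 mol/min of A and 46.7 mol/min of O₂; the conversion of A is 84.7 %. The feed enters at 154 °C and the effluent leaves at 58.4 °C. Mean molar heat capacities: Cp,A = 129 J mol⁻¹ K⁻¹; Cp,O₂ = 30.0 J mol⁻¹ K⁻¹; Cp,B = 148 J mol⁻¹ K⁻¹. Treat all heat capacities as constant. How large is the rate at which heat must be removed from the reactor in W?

Q_out = 284000 W

Extent of reaction ξ = 0.847 × 93.4 = 79.11 mol/min
Reaction term: ξ·ΔH°_rxn = 79.11 × -199 = -15743 kJ/min
Sensible, feed 154→25 °C: -1735 kJ/min
Outlet flows (mol/min): A 14.29, O₂ 7.1451, B 79.11
Sensible, products 25→58.4 °C: 459.79 kJ/min
Q = ΔH = -17018 kJ/min = -283.63 kW
Heat removed = 283630 W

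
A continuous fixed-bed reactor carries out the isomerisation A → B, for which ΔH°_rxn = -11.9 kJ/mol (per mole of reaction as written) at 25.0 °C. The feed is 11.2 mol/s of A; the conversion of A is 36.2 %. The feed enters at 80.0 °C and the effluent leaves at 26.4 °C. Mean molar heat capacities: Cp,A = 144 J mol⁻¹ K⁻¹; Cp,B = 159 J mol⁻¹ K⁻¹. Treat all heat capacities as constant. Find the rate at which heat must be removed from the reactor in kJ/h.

Extent of reaction ξ = 0.362 × 11.2 = 4.0544 mol/s
Reaction term: ξ·ΔH°_rxn = 4.0544 × -11.9 = -48.247 kJ/s
Sensible, feed 80.0→25 °C: -88.704 kJ/s
Outlet flows (mol/s): A 7.1456, B 4.0544
Sensible, products 25→26.4 °C: 2.3431 kJ/s
Q = ΔH = -134.61 kJ/s = -134.61 kW
Heat removed = 484590 kJ/h

Q_out = 485000 kJ/h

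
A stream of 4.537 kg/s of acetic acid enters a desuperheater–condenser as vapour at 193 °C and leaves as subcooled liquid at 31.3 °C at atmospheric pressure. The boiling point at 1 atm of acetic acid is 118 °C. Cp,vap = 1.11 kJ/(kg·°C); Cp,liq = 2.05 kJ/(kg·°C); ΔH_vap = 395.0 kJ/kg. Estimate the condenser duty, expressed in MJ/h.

vapour 193→118 °C: -83.25 kJ/kg
condensation at 118 °C: -395 kJ/kg
liquid 118→31.3 °C: -177.73 kJ/kg
Δh = -83.25 + -395 + -177.73 = -655.99 kJ/kg
Q = ṁ·Δh = 4.537 kg/s × -655.99 kJ/kg = -2976.2 kJ/s
|Q| = 2976.2 kW = 10714 MJ/h

Q_c = 10700 MJ/h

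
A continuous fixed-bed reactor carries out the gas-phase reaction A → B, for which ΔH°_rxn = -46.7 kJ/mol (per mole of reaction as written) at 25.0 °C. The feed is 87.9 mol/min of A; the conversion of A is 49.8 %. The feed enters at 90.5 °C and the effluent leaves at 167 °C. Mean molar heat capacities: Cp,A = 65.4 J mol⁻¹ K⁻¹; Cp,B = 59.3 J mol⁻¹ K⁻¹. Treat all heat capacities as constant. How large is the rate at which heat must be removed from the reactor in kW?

Q_out = 27.4 kW

Extent of reaction ξ = 0.498 × 87.9 = 43.774 mol/min
Reaction term: ξ·ΔH°_rxn = 43.774 × -46.7 = -2044.3 kJ/min
Sensible, feed 90.5→25 °C: -376.54 kJ/min
Outlet flows (mol/min): A 44.126, B 43.774
Sensible, products 25→167 °C: 778.39 kJ/min
Q = ΔH = -1642.4 kJ/min = -27.373 kW
Heat removed = 27.373 kW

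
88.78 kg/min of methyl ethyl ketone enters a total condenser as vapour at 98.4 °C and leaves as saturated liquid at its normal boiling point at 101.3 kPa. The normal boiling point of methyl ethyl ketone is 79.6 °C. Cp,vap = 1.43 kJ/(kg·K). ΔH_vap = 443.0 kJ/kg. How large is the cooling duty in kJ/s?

vapour 98.4→79.6 °C: -26.884 kJ/kg
condensation at 79.6 °C: -443 kJ/kg
Δh = -26.884 + -443 = -469.88 kJ/kg
Q = ṁ·Δh = 88.78 kg/min × -469.88 kJ/kg = -41716 kJ/min
|Q| = 695.27 kW

Q_c = 695 kJ/s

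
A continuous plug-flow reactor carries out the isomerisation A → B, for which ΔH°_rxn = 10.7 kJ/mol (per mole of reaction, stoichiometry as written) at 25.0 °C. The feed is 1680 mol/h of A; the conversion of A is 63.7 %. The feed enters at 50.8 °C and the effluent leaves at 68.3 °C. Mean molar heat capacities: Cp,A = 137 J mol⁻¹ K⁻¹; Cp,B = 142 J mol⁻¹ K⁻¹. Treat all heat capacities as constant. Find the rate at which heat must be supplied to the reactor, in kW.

Q_in = 4.36 kW

Extent of reaction ξ = 0.637 × 1680 = 1070.2 mol/h
Reaction term: ξ·ΔH°_rxn = 1070.2 × 10.7 = 11451 kJ/h
Sensible, feed 50.8→25 °C: -5938.1 kJ/h
Outlet flows (mol/h): A 609.84, B 1070.2
Sensible, products 25→68.3 °C: 10198 kJ/h
Q = ΔH = 15710 kJ/h = 4.3639 kW
Heat supplied = 4.3639 kW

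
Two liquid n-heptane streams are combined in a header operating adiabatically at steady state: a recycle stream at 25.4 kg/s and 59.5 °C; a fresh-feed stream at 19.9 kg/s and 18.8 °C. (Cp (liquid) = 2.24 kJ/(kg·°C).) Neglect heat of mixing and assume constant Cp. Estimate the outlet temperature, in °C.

T_out = 41.6 °C

No heat crosses the boundary, so H_out = H_in.
Σ ṁᵢCp,ᵢTᵢ = 25.4×2.24×59.5 + 19.9×2.24×18.8 = 4223.3
Σ ṁᵢCp,ᵢ = 25.4×2.24 + 19.9×2.24 = 101.47
T_out = 4223.3 / 101.47 = 41.621 °C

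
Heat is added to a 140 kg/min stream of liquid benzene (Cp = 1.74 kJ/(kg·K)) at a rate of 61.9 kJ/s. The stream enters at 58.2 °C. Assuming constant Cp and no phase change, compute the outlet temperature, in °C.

T_out = 73.4 °C

Q = 61.9 kJ/s = 3714 kJ/min
ΔT = Q/(ṁ·Cp) = 3714/(140×1.74) = 15.246 K
T_out = 58.2 + 15.246 = 73.446 °C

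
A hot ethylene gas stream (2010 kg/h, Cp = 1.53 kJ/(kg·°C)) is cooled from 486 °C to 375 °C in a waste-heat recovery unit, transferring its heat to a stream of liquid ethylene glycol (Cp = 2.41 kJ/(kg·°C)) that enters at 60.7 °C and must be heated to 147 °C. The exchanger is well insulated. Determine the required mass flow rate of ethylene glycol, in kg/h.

Heat released by hot stream: Q = 2010 × 1.53 × (486 − 375) = 341360 kJ/h
Energy balance on cold side (adiabatic exchanger): Q = ṁ_c·Cp_c·(T_c,out − T_c,in)
ṁ_c = 341360 / [2.41 × (147 − 60.7)] = 1641.3 kg/h

ṁ_c = 1640 kg/h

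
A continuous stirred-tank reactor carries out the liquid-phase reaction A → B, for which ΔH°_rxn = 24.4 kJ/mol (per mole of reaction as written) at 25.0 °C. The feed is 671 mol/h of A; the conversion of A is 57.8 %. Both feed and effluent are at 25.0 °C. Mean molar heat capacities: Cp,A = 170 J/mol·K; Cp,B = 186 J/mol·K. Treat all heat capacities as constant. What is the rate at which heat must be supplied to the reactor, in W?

Q_in = 2630 W

Extent of reaction ξ = 0.578 × 671 = 387.84 mol/h
Reaction term: ξ·ΔH°_rxn = 387.84 × 24.4 = 9463.2 kJ/h
Q = ΔH = 9463.2 kJ/h = 2.6287 kW
Heat supplied = 2628.7 W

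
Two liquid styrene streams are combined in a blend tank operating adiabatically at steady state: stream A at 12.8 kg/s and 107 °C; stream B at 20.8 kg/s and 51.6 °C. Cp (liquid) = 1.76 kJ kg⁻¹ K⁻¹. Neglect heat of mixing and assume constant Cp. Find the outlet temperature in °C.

T_out = 72.7 °C

Energy balance with Q = 0: Σ ṁᵢCp,ᵢ(T_out − Tᵢ) = 0
Σ ṁᵢCp,ᵢTᵢ = 12.8×1.76×107 + 20.8×1.76×51.6 = 4299.5
Σ ṁᵢCp,ᵢ = 12.8×1.76 + 20.8×1.76 = 59.136
T_out = 4299.5 / 59.136 = 72.705 °C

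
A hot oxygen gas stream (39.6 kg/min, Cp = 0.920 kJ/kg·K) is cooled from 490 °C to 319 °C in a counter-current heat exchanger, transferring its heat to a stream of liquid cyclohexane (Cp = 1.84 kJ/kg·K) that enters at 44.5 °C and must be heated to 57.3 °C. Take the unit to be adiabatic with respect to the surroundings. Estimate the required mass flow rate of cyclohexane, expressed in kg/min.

Heat released by hot stream: Q = 39.6 × 0.920 × (490 − 319) = 6229.9 kJ/min
Energy balance on cold side (adiabatic exchanger): Q = ṁ_c·Cp_c·(T_c,out − T_c,in)
ṁ_c = 6229.9 / [1.84 × (57.3 − 44.5)] = 264.52 kg/min

ṁ_c = 265 kg/min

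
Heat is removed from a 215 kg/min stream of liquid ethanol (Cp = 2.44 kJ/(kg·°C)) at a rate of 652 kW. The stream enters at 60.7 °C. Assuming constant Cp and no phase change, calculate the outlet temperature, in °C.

T_out = -13.9 °C

Q = 652 kW = 39120 kJ/min
ΔT = Q/(ṁ·Cp) = 39120/(215×2.44) = 74.571 K
T_out = 60.7 − 74.571 = -13.871 °C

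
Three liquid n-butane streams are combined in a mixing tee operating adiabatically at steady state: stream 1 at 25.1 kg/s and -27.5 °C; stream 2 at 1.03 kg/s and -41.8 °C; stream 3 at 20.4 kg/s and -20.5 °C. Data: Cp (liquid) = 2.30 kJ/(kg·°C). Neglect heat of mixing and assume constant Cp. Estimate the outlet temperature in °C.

T_out = -24.7 °C

Energy balance with Q = 0: Σ ṁᵢCp,ᵢ(T_out − Tᵢ) = 0
Σ ṁᵢCp,ᵢTᵢ = 25.1×2.30×-27.5 + 1.03×2.30×-41.8 + 20.4×2.30×-20.5 = -2648.5
Σ ṁᵢCp,ᵢ = 25.1×2.30 + 1.03×2.30 + 20.4×2.30 = 107.02
T_out = -2648.5 / 107.02 = -24.748 °C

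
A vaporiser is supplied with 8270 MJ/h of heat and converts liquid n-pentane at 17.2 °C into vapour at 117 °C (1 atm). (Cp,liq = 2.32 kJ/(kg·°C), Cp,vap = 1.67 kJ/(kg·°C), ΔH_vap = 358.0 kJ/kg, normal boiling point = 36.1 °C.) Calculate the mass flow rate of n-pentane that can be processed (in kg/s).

Δh = 2.32×(36.1−17.2) + 358.0 + 1.67×(117−36.1) = 536.95 kJ/kg
Q = 8270 MJ/h = 2297.2 kJ/s = 2297.2 kJ/s
ṁ = Q/Δh = 2297.2 / 536.95 = 4.2783 kg/s

ṁ = 4.28 kg/s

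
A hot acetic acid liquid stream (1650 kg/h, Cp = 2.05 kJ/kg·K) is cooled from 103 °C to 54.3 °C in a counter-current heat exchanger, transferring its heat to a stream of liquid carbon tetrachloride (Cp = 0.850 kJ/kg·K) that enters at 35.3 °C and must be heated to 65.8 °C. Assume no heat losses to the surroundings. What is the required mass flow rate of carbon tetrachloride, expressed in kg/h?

Heat released by hot stream: Q = 1650 × 2.05 × (103 − 54.3) = 164730 kJ/h
Energy balance on cold side (adiabatic exchanger): Q = ṁ_c·Cp_c·(T_c,out − T_c,in)
ṁ_c = 164730 / [0.850 × (65.8 − 35.3)] = 6354 kg/h

ṁ_c = 6350 kg/h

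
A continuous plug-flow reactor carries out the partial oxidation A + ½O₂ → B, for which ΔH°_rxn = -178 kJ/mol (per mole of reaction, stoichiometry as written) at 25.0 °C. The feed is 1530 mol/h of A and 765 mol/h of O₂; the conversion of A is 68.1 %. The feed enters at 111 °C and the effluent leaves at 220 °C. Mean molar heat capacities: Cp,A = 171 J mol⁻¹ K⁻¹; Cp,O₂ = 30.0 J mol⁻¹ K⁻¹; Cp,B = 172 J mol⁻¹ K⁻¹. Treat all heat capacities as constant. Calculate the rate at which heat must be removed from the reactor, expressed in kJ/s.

Q_out = 43.7 kJ/s

Extent of reaction ξ = 0.681 × 1530 = 1041.9 mol/h
Reaction term: ξ·ΔH°_rxn = 1041.9 × -178 = -185460 kJ/h
Sensible, feed 111→25 °C: -24474 kJ/h
Outlet flows (mol/h): A 488.07, O₂ 244.03, B 1041.9
Sensible, products 25→220 °C: 52649 kJ/h
Q = ΔH = -157290 kJ/h = -43.691 kW
Heat removed = 43.691 kJ/s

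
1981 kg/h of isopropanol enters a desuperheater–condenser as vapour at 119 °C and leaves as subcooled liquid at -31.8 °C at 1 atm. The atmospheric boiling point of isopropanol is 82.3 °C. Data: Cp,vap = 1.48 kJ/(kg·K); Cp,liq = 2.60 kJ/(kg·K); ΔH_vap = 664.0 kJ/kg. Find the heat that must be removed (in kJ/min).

Q_c = 33500 kJ/min

vapour 119→82.3 °C: -54.316 kJ/kg
condensation at 82.3 °C: -664 kJ/kg
liquid 82.3→-31.8 °C: -296.66 kJ/kg
Δh = -54.316 + -664 + -296.66 = -1015 kJ/kg
Q = ṁ·Δh = 1981 kg/h × -1015 kJ/kg = -2.0107e+06 kJ/h
|Q| = 558.52 kW = 33511 kJ/min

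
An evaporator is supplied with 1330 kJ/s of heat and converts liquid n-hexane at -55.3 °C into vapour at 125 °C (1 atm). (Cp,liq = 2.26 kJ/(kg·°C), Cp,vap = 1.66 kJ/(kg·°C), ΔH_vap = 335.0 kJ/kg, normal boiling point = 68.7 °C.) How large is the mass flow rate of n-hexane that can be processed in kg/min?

ṁ = 113 kg/min

Δh = 2.26×(68.7−-55.3) + 335.0 + 1.66×(125−68.7) = 708.7 kJ/kg
Q = 1330 kJ/s = 1330 kJ/s = 79800 kJ/min
ṁ = Q/Δh = 79800 / 708.7 = 112.6 kg/min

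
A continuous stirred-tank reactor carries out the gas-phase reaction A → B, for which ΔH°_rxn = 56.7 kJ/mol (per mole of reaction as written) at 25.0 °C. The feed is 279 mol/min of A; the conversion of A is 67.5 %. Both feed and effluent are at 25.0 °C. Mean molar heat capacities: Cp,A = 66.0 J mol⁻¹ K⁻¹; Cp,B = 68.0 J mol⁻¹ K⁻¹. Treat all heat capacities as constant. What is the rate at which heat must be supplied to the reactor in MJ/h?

Extent of reaction ξ = 0.675 × 279 = 188.33 mol/min
Reaction term: ξ·ΔH°_rxn = 188.33 × 56.7 = 10678 kJ/min
Q = ΔH = 10678 kJ/min = 177.97 kW
Heat supplied = 640.68 MJ/h

Q_in = 641 MJ/h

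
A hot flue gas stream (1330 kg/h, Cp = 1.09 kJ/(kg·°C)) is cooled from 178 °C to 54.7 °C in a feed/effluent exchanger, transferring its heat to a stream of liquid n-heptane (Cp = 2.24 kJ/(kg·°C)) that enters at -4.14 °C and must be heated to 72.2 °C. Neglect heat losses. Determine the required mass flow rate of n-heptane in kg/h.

ṁ_c = 1050 kg/h

Heat released by hot stream: Q = 1330 × 1.09 × (178 − 54.7) = 178750 kJ/h
Energy balance on cold side (adiabatic exchanger): Q = ṁ_c·Cp_c·(T_c,out − T_c,in)
ṁ_c = 178750 / [2.24 × (72.2 − -4.14)] = 1045.3 kg/h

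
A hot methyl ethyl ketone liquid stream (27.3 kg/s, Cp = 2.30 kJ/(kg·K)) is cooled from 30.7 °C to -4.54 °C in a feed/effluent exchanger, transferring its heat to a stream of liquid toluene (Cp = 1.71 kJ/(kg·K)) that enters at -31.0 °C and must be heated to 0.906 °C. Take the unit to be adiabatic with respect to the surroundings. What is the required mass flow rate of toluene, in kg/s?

Heat released by hot stream: Q = 27.3 × 2.30 × (30.7 − -4.54) = 2212.7 kJ/s
Energy balance on cold side (adiabatic exchanger): Q = ṁ_c·Cp_c·(T_c,out − T_c,in)
ṁ_c = 2212.7 / [1.71 × (0.906 − -31.0)] = 40.556 kg/s

ṁ_c = 40.6 kg/s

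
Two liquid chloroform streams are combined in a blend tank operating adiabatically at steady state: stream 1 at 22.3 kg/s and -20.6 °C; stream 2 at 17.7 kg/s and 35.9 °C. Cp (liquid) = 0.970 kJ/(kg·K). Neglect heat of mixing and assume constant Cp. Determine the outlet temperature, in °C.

Adiabatic, steady state ⇒ Σ ṁᵢCp,ᵢ(T_out − Tᵢ) = 0
T_out = Σ ṁᵢCp,ᵢTᵢ / Σ ṁᵢCp,ᵢ
      = 170.77 / 38.8 = 4.4012 °C

T_out = 4.40 °C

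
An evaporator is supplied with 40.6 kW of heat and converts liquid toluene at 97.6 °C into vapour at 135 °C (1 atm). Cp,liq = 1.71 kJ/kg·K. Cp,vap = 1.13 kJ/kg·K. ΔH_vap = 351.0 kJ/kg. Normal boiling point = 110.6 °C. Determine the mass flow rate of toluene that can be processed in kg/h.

Δh = 1.71×(110.6−97.6) + 351.0 + 1.13×(135−110.6) = 400.8 kJ/kg
Q = 40.6 kW = 40.6 kJ/s = 146160 kJ/h
ṁ = Q/Δh = 146160 / 400.8 = 364.67 kg/h

ṁ = 365 kg/h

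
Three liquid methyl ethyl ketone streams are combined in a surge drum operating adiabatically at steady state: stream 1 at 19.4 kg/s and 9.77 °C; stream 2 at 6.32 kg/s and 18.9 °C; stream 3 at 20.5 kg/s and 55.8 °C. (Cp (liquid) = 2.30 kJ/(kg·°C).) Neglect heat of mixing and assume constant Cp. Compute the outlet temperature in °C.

Adiabatic, steady state ⇒ Σ ṁᵢCp,ᵢ(T_out − Tᵢ) = 0
Σ ṁᵢCp,ᵢTᵢ = 19.4×2.30×9.77 + 6.32×2.30×18.9 + 20.5×2.30×55.8 = 3341.6
Σ ṁᵢCp,ᵢ = 19.4×2.30 + 6.32×2.30 + 20.5×2.30 = 106.31
T_out = 3341.6 / 106.31 = 31.434 °C

T_out = 31.4 °C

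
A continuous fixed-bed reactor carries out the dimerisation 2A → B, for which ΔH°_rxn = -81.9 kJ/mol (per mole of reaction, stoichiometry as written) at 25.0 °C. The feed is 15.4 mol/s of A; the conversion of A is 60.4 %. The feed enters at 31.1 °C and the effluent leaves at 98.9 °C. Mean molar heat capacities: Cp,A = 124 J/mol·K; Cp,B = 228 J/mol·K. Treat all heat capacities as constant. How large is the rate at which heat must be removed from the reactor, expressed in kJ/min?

Q_out = 15500 kJ/min

Extent of reaction ξ = 0.604 × 15.4 / 2 = 4.6508 mol/s
Reaction term: ξ·ΔH°_rxn = 4.6508 × -81.9 = -380.9 kJ/s
Sensible, feed 31.1→25 °C: -11.649 kJ/s
Outlet flows (mol/s): A 6.0984, B 4.6508
Sensible, products 25→98.9 °C: 134.25 kJ/s
Q = ΔH = -258.3 kJ/s = -258.3 kW
Heat removed = 15498 kJ/min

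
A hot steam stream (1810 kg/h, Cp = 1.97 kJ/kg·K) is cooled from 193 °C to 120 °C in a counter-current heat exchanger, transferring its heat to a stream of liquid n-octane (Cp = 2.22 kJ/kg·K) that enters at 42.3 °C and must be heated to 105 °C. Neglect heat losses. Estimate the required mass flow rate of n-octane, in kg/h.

ṁ_c = 1870 kg/h

Heat released by hot stream: Q = 1810 × 1.97 × (193 − 120) = 260300 kJ/h
Energy balance on cold side (adiabatic exchanger): Q = ṁ_c·Cp_c·(T_c,out − T_c,in)
ṁ_c = 260300 / [2.22 × (105 − 42.3)] = 1870 kg/h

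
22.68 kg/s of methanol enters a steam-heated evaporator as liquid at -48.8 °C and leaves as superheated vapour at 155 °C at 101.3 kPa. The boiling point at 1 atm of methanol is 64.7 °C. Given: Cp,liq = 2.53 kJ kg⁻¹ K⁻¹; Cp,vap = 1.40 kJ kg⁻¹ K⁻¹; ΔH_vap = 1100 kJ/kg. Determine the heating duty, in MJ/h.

Q = 124000 MJ/h

liquid -48.8→64.7 °C: 287.15 kJ/kg
vaporisation at 64.7 °C: 1100 kJ/kg
vapour 64.7→155 °C: 126.42 kJ/kg
Δh = 287.15 + 1100 + 126.42 = 1513.6 kJ/kg
Q = ṁ·Δh = 22.68 kg/s × 1513.6 kJ/kg = 34328 kJ/s
|Q| = 34328 kW = 123580 MJ/h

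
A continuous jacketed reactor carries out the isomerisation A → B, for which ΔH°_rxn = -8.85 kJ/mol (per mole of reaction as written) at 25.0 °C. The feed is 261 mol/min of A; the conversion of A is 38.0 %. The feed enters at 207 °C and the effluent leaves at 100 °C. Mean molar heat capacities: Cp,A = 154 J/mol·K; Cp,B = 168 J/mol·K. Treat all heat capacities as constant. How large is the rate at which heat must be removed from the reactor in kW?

Extent of reaction ξ = 0.380 × 261 = 99.18 mol/min
Reaction term: ξ·ΔH°_rxn = 99.18 × -8.85 = -877.74 kJ/min
Sensible, feed 207→25 °C: -7315.3 kJ/min
Outlet flows (mol/min): A 161.82, B 99.18
Sensible, products 25→100 °C: 3118.7 kJ/min
Q = ΔH = -5074.4 kJ/min = -84.573 kW
Heat removed = 84.573 kW

Q_out = 84.6 kW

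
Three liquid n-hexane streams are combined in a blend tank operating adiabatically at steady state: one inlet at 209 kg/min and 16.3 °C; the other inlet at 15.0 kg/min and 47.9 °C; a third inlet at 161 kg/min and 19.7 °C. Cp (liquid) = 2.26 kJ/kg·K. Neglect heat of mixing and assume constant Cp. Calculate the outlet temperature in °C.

T_out = 19.0 °C

Energy balance with Q = 0: Σ ṁᵢCp,ᵢ(T_out − Tᵢ) = 0
T_out = Σ ṁᵢCp,ᵢTᵢ / Σ ṁᵢCp,ᵢ
      = 16491 / 870.1 = 18.953 °C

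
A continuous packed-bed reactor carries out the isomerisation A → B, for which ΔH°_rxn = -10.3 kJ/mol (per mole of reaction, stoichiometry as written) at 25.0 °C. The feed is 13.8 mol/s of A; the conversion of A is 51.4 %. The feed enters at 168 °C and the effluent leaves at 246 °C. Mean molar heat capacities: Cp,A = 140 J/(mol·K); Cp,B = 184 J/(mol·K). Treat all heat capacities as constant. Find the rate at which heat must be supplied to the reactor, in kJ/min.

Extent of reaction ξ = 0.514 × 13.8 = 7.0932 mol/s
Reaction term: ξ·ΔH°_rxn = 7.0932 × -10.3 = -73.06 kJ/s
Sensible, feed 168→25 °C: -276.28 kJ/s
Outlet flows (mol/s): A 6.7068, B 7.0932
Sensible, products 25→246 °C: 495.95 kJ/s
Q = ΔH = 146.61 kJ/s = 146.61 kW
Heat supplied = 8796.6 kJ/min

Q_in = 8800 kJ/min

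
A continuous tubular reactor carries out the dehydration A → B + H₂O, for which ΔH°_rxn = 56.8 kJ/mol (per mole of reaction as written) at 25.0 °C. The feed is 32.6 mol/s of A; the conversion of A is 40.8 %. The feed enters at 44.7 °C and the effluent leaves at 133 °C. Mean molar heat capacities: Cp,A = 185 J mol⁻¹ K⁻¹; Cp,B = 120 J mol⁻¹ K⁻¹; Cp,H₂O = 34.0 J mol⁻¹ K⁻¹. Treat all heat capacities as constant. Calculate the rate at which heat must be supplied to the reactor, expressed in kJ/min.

Extent of reaction ξ = 0.408 × 32.6 = 13.301 mol/s
Reaction term: ξ·ΔH°_rxn = 13.301 × 56.8 = 755.49 kJ/s
Sensible, feed 44.7→25 °C: -118.81 kJ/s
Outlet flows (mol/s): A 19.299, B 13.301, H₂O 13.301
Sensible, products 25→133 °C: 606.82 kJ/s
Q = ΔH = 1243.5 kJ/s = 1243.5 kW
Heat supplied = 74609 kJ/min

Q_in = 74600 kJ/min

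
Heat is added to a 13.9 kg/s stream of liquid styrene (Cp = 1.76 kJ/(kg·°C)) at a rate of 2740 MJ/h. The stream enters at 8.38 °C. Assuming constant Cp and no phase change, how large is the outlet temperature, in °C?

T_out = 39.5 °C

Q = 2740 MJ/h = 761.11 kJ/s
ΔT = Q/(ṁ·Cp) = 761.11/(13.9×1.76) = 31.111 K
T_out = 8.38 + 31.111 = 39.491 °C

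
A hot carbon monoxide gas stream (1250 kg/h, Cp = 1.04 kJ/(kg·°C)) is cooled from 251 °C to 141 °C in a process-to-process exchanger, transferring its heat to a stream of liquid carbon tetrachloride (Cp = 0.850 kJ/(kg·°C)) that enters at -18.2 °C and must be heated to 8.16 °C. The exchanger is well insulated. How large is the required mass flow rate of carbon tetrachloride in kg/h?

ṁ_c = 6380 kg/h

Heat released by hot stream: Q = 1250 × 1.04 × (251 − 141) = 143000 kJ/h
Energy balance on cold side (adiabatic exchanger): Q = ṁ_c·Cp_c·(T_c,out − T_c,in)
ṁ_c = 143000 / [0.850 × (8.16 − -18.2)] = 6382.2 kg/h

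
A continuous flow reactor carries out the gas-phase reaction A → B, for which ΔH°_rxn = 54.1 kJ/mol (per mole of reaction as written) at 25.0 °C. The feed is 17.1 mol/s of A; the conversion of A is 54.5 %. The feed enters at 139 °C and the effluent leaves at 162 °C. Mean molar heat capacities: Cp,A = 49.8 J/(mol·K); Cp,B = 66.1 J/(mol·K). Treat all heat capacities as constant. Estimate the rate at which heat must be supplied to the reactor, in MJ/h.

Q_in = 1960 MJ/h

Extent of reaction ξ = 0.545 × 17.1 = 9.3195 mol/s
Reaction term: ξ·ΔH°_rxn = 9.3195 × 54.1 = 504.18 kJ/s
Sensible, feed 139→25 °C: -97.08 kJ/s
Outlet flows (mol/s): A 7.7805, B 9.3195
Sensible, products 25→162 °C: 137.48 kJ/s
Q = ΔH = 544.58 kJ/s = 544.58 kW
Heat supplied = 1960.5 MJ/h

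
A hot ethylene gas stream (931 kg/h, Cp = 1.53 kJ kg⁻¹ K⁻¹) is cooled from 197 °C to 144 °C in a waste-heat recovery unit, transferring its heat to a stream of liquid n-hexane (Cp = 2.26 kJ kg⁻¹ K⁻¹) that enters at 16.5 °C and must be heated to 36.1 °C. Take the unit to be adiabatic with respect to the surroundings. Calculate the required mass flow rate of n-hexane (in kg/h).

Heat released by hot stream: Q = 931 × 1.53 × (197 − 144) = 75495 kJ/h
Energy balance on cold side (adiabatic exchanger): Q = ṁ_c·Cp_c·(T_c,out − T_c,in)
ṁ_c = 75495 / [2.26 × (36.1 − 16.5)] = 1704.3 kg/h

ṁ_c = 1700 kg/h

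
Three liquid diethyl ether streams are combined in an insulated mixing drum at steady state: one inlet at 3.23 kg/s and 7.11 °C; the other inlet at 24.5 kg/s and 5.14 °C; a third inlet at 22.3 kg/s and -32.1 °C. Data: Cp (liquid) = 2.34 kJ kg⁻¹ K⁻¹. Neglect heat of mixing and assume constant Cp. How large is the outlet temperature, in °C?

No heat crosses the boundary, so H_out = H_in.
Σ ṁᵢCp,ᵢTᵢ = 3.23×2.34×7.11 + 24.5×2.34×5.14 + 22.3×2.34×-32.1 = -1326.6
Σ ṁᵢCp,ᵢ = 3.23×2.34 + 24.5×2.34 + 22.3×2.34 = 117.07
T_out = -1326.6 / 117.07 = -11.332 °C

T_out = -11.3 °C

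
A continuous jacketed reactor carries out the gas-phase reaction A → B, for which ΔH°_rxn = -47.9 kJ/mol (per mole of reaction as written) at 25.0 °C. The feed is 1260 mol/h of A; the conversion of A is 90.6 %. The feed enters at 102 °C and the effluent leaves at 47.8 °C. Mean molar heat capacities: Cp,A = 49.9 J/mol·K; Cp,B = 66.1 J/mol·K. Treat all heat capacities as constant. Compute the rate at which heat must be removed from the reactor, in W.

Extent of reaction ξ = 0.906 × 1260 = 1141.6 mol/h
Reaction term: ξ·ΔH°_rxn = 1141.6 × -47.9 = -54681 kJ/h
Sensible, feed 102→25 °C: -4841.3 kJ/h
Outlet flows (mol/h): A 118.44, B 1141.6
Sensible, products 25→47.8 °C: 1855.2 kJ/h
Q = ΔH = -57667 kJ/h = -16.019 kW
Heat removed = 16019 W

Q_out = 16000 W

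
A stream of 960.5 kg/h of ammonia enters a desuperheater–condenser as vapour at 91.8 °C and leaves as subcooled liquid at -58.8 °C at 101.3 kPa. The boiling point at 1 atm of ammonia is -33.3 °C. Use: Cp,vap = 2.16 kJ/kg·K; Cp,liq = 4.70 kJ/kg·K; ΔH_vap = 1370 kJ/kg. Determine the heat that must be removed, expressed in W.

Q_c = 470000 W

vapour 91.8→-33.3 °C: -270.22 kJ/kg
condensation at -33.3 °C: -1370 kJ/kg
liquid -33.3→-58.8 °C: -119.85 kJ/kg
Δh = -270.22 + -1370 + -119.85 = -1760.1 kJ/kg
Q = ṁ·Δh = 960.5 kg/h × -1760.1 kJ/kg = -1.6905e+06 kJ/h
|Q| = 469.6 kW = 469600 W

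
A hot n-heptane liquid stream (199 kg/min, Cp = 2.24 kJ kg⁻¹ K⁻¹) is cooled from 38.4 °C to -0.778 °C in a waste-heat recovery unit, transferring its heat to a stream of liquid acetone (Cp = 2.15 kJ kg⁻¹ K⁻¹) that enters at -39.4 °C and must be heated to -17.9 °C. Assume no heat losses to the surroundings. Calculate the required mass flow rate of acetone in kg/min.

Heat released by hot stream: Q = 199 × 2.24 × (38.4 − -0.778) = 17464 kJ/min
Energy balance on cold side (adiabatic exchanger): Q = ṁ_c·Cp_c·(T_c,out − T_c,in)
ṁ_c = 17464 / [2.15 × (-17.9 − -39.4)] = 377.8 kg/min

ṁ_c = 378 kg/min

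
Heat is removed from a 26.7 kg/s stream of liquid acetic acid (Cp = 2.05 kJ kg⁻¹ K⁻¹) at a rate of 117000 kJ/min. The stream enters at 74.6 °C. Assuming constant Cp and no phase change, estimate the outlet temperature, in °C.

Q = 117000 kJ/min = 1950 kJ/s
ΔT = Q/(ṁ·Cp) = 1950/(26.7×2.05) = 35.626 K
T_out = 74.6 − 35.626 = 38.974 °C

T_out = 39.0 °C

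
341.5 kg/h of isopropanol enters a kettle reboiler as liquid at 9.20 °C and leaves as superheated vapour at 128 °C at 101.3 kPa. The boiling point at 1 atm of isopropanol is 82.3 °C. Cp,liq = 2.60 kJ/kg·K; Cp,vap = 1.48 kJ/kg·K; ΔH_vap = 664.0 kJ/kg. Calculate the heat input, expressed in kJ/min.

liquid 9.20→82.3 °C: 190.06 kJ/kg
vaporisation at 82.3 °C: 664 kJ/kg
vapour 82.3→128 °C: 67.636 kJ/kg
Δh = 190.06 + 664 + 67.636 = 921.7 kJ/kg
Q = ṁ·Δh = 341.5 kg/h × 921.7 kJ/kg = 314760 kJ/h
|Q| = 87.433 kW = 5246 kJ/min

Q = 5250 kJ/min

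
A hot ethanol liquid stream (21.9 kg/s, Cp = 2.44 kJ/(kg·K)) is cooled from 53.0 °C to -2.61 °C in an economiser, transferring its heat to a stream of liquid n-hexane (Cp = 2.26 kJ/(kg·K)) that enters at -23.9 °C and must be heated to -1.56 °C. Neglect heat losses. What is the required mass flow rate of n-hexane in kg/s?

ṁ_c = 58.9 kg/s

Heat released by hot stream: Q = 21.9 × 2.44 × (53.0 − -2.61) = 2971.6 kJ/s
Energy balance on cold side (adiabatic exchanger): Q = ṁ_c·Cp_c·(T_c,out − T_c,in)
ṁ_c = 2971.6 / [2.26 × (-1.56 − -23.9)] = 58.857 kg/s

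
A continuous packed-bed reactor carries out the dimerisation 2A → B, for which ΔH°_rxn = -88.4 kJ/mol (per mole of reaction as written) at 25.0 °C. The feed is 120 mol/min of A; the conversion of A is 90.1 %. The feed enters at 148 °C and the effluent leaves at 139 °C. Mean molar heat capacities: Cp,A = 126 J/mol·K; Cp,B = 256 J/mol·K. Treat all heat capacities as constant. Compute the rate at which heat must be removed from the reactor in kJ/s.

Extent of reaction ξ = 0.901 × 120 / 2 = 54.06 mol/min
Reaction term: ξ·ΔH°_rxn = 54.06 × -88.4 = -4778.9 kJ/min
Sensible, feed 148→25 °C: -1859.8 kJ/min
Outlet flows (mol/min): A 11.88, B 54.06
Sensible, products 25→139 °C: 1748.3 kJ/min
Q = ΔH = -4890.3 kJ/min = -81.506 kW
Heat removed = 81.506 kJ/s

Q_out = 81.5 kJ/s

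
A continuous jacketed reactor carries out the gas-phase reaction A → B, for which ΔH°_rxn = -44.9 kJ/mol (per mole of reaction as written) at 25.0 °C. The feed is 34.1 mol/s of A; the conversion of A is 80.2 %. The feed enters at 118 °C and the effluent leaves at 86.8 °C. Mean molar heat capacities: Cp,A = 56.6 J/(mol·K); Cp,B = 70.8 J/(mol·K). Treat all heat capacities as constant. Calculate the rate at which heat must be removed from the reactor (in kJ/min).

Extent of reaction ξ = 0.802 × 34.1 = 27.348 mol/s
Reaction term: ξ·ΔH°_rxn = 27.348 × -44.9 = -1227.9 kJ/s
Sensible, feed 118→25 °C: -179.5 kJ/s
Outlet flows (mol/s): A 6.7518, B 27.348
Sensible, products 25→86.8 °C: 143.28 kJ/s
Q = ΔH = -1264.2 kJ/s = -1264.2 kW
Heat removed = 75849 kJ/min

Q_out = 75800 kJ/min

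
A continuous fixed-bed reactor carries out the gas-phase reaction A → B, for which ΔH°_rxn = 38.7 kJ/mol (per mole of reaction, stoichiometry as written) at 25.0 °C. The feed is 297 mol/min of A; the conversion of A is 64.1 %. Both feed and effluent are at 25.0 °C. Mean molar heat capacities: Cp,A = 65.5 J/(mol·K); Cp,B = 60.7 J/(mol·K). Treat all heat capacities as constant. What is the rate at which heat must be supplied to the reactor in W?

Extent of reaction ξ = 0.641 × 297 = 190.38 mol/min
Reaction term: ξ·ΔH°_rxn = 190.38 × 38.7 = 7367.6 kJ/min
Q = ΔH = 7367.6 kJ/min = 122.79 kW
Heat supplied = 122790 W

Q_in = 123000 W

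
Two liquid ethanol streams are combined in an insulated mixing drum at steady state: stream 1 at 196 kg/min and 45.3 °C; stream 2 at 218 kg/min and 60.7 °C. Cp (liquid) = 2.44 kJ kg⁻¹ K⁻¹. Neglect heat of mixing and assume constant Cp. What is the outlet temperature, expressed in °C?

T_out = 53.4 °C

No heat crosses the boundary, so H_out = H_in.
Σ ṁᵢCp,ᵢTᵢ = 196×2.44×45.3 + 218×2.44×60.7 = 53952
Σ ṁᵢCp,ᵢ = 196×2.44 + 218×2.44 = 1010.2
T_out = 53952 / 1010.2 = 53.409 °C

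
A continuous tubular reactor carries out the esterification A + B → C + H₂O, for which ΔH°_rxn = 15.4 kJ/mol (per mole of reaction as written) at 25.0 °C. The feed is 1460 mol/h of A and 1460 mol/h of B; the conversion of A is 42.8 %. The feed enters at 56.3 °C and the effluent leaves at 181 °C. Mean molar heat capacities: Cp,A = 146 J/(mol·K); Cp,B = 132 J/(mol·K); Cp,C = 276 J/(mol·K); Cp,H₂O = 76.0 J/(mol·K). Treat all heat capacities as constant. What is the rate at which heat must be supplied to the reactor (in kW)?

Extent of reaction ξ = 0.428 × 1460 = 624.88 mol/h
Reaction term: ξ·ΔH°_rxn = 624.88 × 15.4 = 9623.2 kJ/h
Sensible, feed 56.3→25 °C: -12704 kJ/h
Outlet flows (mol/h): A 835.12, B 835.12, C 624.88, H₂O 624.88
Sensible, products 25→181 °C: 70531 kJ/h
Q = ΔH = 67450 kJ/h = 18.736 kW
Heat supplied = 18.736 kW

Q_in = 18.7 kW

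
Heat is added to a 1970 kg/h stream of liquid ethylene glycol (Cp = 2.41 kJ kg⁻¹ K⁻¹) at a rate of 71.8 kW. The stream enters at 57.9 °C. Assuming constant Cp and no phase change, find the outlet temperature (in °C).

T_out = 112 °C

Q = 71.8 kW = 258480 kJ/h
ΔT = Q/(ṁ·Cp) = 258480/(1970×2.41) = 54.443 K
T_out = 57.9 + 54.443 = 112.34 °C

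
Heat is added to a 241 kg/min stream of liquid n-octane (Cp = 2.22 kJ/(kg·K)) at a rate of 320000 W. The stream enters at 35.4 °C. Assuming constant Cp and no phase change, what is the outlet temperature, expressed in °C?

T_out = 71.3 °C

Q = 320000 W = 19200 kJ/min
ΔT = Q/(ṁ·Cp) = 19200/(241×2.22) = 35.887 K
T_out = 35.4 + 35.887 = 71.287 °C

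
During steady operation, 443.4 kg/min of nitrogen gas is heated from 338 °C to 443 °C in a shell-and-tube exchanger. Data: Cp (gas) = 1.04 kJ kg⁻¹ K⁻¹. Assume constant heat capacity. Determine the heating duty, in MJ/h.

Q = 2910 MJ/h

Q = ṁ·Cp·ΔT = 443.4 × 1.04 × (443 − 338) = 48419 kJ/min
Converting: 48419 / 60 s = 806.99 kW
Heating duty = 2905.2 MJ/h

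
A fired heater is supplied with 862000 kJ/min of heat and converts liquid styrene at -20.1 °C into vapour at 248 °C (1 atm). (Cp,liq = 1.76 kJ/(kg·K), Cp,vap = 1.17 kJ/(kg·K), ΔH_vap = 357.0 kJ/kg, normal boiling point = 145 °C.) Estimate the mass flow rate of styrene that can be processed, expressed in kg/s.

Δh = 1.76×(145−-20.1) + 357.0 + 1.17×(248−145) = 768.09 kJ/kg
Q = 862000 kJ/min = 14367 kJ/s = 14367 kJ/s
ṁ = Q/Δh = 14367 / 768.09 = 18.705 kg/s

ṁ = 18.7 kg/s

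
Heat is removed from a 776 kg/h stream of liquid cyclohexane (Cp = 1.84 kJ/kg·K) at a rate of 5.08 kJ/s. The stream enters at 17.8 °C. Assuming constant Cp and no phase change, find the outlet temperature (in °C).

Q = 5.08 kJ/s = 18288 kJ/h
ΔT = Q/(ṁ·Cp) = 18288/(776×1.84) = 12.808 K
T_out = 17.8 − 12.808 = 4.9918 °C

T_out = 4.99 °C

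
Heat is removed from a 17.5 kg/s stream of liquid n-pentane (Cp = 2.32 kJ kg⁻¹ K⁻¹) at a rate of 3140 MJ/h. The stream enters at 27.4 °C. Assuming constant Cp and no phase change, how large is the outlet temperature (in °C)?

T_out = 5.92 °C

Q = 3140 MJ/h = 872.22 kJ/s
ΔT = Q/(ṁ·Cp) = 872.22/(17.5×2.32) = 21.483 K
T_out = 27.4 − 21.483 = 5.9167 °C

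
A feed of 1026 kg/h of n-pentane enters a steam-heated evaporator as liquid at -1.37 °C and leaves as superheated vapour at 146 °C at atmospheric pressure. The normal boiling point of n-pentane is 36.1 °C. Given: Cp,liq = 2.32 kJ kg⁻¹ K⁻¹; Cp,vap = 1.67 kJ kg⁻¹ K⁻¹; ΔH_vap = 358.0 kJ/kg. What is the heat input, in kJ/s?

Q = 179 kJ/s

liquid -1.37→36.1 °C: 86.93 kJ/kg
vaporisation at 36.1 °C: 358 kJ/kg
vapour 36.1→146 °C: 183.53 kJ/kg
Δh = 86.93 + 358 + 183.53 = 628.46 kJ/kg
Q = ṁ·Δh = 1026 kg/h × 628.46 kJ/kg = 644800 kJ/h
|Q| = 179.11 kW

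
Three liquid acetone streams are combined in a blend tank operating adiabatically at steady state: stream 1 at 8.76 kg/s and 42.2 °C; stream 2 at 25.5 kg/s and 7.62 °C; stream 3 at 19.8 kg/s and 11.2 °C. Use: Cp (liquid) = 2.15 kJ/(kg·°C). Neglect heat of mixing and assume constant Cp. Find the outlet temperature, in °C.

Adiabatic, steady state ⇒ Σ ṁᵢCp,ᵢ(T_out − Tᵢ) = 0
Σ ṁᵢCp,ᵢTᵢ = 8.76×2.15×42.2 + 25.5×2.15×7.62 + 19.8×2.15×11.2 = 1689.3
Σ ṁᵢCp,ᵢ = 8.76×2.15 + 25.5×2.15 + 19.8×2.15 = 116.23
T_out = 1689.3 / 116.23 = 14.535 °C

T_out = 14.5 °C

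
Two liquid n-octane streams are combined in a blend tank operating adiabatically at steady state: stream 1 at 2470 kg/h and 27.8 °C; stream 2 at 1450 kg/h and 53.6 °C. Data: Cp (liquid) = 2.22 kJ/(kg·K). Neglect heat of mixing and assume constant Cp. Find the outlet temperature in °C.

T_out = 37.3 °C

Adiabatic, steady state ⇒ Σ ṁᵢCp,ᵢ(T_out − Tᵢ) = 0
T_out = Σ ṁᵢCp,ᵢTᵢ / Σ ṁᵢCp,ᵢ
      = 324980 / 8702.4 = 37.343 °C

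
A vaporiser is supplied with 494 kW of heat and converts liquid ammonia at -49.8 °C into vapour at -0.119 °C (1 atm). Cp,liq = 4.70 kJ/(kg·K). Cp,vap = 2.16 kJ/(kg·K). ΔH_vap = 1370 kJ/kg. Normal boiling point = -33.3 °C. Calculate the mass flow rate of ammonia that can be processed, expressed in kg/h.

Δh = 4.70×(-33.3−-49.8) + 1370 + 2.16×(-0.119−-33.3) = 1519.2 kJ/kg
Q = 494 kW = 494 kJ/s = 1.7784e+06 kJ/h
ṁ = Q/Δh = 1.7784e+06 / 1519.2 = 1170.6 kg/h

ṁ = 1170 kg/h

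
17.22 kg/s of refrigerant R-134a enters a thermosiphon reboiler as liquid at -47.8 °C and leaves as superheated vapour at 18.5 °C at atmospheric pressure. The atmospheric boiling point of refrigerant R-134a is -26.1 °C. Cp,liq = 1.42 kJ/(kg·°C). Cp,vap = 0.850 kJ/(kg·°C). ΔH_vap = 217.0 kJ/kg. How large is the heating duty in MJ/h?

Q = 17700 MJ/h

liquid -47.8→-26.1 °C: 30.814 kJ/kg
vaporisation at -26.1 °C: 217 kJ/kg
vapour -26.1→18.5 °C: 37.91 kJ/kg
Δh = 30.814 + 217 + 37.91 = 285.72 kJ/kg
Q = ṁ·Δh = 17.22 kg/s × 285.72 kJ/kg = 4920.2 kJ/s
|Q| = 4920.2 kW = 17713 MJ/h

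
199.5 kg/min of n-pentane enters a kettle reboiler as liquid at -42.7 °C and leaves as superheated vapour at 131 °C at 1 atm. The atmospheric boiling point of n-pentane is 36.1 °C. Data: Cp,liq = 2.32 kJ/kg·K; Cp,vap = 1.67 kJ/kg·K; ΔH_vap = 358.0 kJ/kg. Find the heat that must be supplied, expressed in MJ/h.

liquid -42.7→36.1 °C: 182.82 kJ/kg
vaporisation at 36.1 °C: 358 kJ/kg
vapour 36.1→131 °C: 158.48 kJ/kg
Δh = 182.82 + 358 + 158.48 = 699.3 kJ/kg
Q = ṁ·Δh = 199.5 kg/min × 699.3 kJ/kg = 139510 kJ/min
|Q| = 2325.2 kW = 8370.6 MJ/h

Q = 8370 MJ/h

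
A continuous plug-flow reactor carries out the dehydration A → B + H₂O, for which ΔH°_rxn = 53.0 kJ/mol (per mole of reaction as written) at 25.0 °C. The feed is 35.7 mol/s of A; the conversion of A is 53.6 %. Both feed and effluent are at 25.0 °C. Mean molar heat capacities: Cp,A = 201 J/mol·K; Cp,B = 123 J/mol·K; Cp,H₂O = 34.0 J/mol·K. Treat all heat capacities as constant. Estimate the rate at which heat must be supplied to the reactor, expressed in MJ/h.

Extent of reaction ξ = 0.536 × 35.7 = 19.135 mol/s
Reaction term: ξ·ΔH°_rxn = 19.135 × 53.0 = 1014.2 kJ/s
Q = ΔH = 1014.2 kJ/s = 1014.2 kW
Heat supplied = 3651 MJ/h

Q_in = 3650 MJ/h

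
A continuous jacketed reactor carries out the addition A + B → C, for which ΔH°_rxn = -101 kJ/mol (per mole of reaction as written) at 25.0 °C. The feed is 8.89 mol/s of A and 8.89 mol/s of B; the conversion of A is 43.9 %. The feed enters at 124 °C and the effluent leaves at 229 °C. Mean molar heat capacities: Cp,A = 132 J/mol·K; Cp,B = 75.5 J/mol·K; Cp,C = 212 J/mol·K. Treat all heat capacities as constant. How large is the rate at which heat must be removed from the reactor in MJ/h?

Q_out = 709 MJ/h

Extent of reaction ξ = 0.439 × 8.89 = 3.9027 mol/s
Reaction term: ξ·ΔH°_rxn = 3.9027 × -101 = -394.17 kJ/s
Sensible, feed 124→25 °C: -182.62 kJ/s
Outlet flows (mol/s): A 4.9873, B 4.9873, C 3.9027
Sensible, products 25→229 °C: 379.9 kJ/s
Q = ΔH = -196.9 kJ/s = -196.9 kW
Heat removed = 708.84 MJ/h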